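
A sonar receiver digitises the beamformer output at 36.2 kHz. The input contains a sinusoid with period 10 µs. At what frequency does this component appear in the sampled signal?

8.6 kHz

T = 10 µs → f = 1/T = 100 kHz.
100 kHz mod fs = 27.6 kHz.
27.6 kHz > fs/2 = 18.1 kHz, folds to fs − 27.6 kHz = 8.6 kHz.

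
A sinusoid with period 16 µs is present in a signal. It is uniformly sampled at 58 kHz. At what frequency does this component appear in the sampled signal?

T = 16 µs → f = 1/T = 62.5 kHz.
62.5 kHz mod fs = 4.5 kHz.
4.5 kHz ≤ fs/2 = 29 kHz, appears at 4.5 kHz.

4.5 kHz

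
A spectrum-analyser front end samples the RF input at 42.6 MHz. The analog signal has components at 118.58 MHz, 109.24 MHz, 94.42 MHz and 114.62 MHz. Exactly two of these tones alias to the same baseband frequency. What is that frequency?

9.22 MHz

fs/2 = 21.3 MHz.
118.58 MHz mod fs = 33.38 MHz.
33.38 MHz > fs/2 = 21.3 MHz, folds to fs − 33.38 MHz = 9.22 MHz.
109.24 MHz mod fs = 24.04 MHz.
24.04 MHz > fs/2 = 21.3 MHz, folds to fs − 24.04 MHz = 18.56 MHz.
94.42 MHz mod fs = 9.22 MHz.
9.22 MHz ≤ fs/2 = 21.3 MHz, appears at 9.22 MHz.
114.62 MHz mod fs = 29.42 MHz.
29.42 MHz > fs/2 = 21.3 MHz, folds to fs − 29.42 MHz = 13.18 MHz.
94.42 MHz and 118.58 MHz both map to 9.22 MHz.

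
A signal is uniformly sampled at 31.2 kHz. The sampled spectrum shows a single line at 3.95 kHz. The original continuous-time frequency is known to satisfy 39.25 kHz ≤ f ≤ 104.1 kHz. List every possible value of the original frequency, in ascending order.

Frequencies that alias to 3.95 kHz are k·fs ± 3.95 kHz for integer k ≥ 0.
k=0: 3.95 kHz.
k=1: 27.25 kHz, 35.15 kHz.
k=2: 58.45 kHz, 66.35 kHz.
k=3: 89.65 kHz, 97.55 kHz.
k=4: 120.85 kHz, 128.75 kHz.
Within [39.25 kHz, 104.1 kHz]: 58.45 kHz, 66.35 kHz, 89.65 kHz, 97.55 kHz.

58.45 kHz, 66.35 kHz, 89.65 kHz, 97.55 kHz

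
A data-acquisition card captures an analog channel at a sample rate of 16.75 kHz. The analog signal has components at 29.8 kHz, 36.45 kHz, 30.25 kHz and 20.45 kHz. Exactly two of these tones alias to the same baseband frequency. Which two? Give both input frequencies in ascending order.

fs/2 = 8.375 kHz.
29.8 kHz mod fs = 13.05 kHz.
13.05 kHz > fs/2 = 8.375 kHz, folds to fs − 13.05 kHz = 3.7 kHz.
36.45 kHz mod fs = 2.95 kHz.
2.95 kHz ≤ fs/2 = 8.375 kHz, appears at 2.95 kHz.
30.25 kHz mod fs = 13.5 kHz.
13.5 kHz > fs/2 = 8.375 kHz, folds to fs − 13.5 kHz = 3.25 kHz.
20.45 kHz mod fs = 3.7 kHz.
3.7 kHz ≤ fs/2 = 8.375 kHz, appears at 3.7 kHz.
20.45 kHz and 29.8 kHz both map to 3.7 kHz.

20.45 kHz, 29.8 kHz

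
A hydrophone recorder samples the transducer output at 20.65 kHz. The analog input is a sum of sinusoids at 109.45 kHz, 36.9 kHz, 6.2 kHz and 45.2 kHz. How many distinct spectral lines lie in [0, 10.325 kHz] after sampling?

3

fs/2 = 10.325 kHz.
109.45 kHz mod fs = 6.2 kHz.
6.2 kHz ≤ fs/2 = 10.325 kHz, appears at 6.2 kHz.
36.9 kHz mod fs = 16.25 kHz.
16.25 kHz > fs/2 = 10.325 kHz, folds to fs − 16.25 kHz = 4.4 kHz.
6.2 kHz ≤ fs/2 = 10.325 kHz, passes unchanged.
45.2 kHz mod fs = 3.9 kHz.
3.9 kHz ≤ fs/2 = 10.325 kHz, appears at 3.9 kHz.
Distinct values: {3.9 kHz, 4.4 kHz, 6.2 kHz} → 3.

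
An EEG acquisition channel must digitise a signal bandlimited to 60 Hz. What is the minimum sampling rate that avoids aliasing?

120 Hz

Nyquist rate = 2 × 60 Hz = 120 Hz.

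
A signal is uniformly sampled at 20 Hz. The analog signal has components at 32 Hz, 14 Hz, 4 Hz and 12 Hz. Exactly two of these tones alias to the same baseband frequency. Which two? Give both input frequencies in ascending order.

fs/2 = 10 Hz.
32 Hz mod fs = 12 Hz.
12 Hz > fs/2 = 10 Hz, folds to fs − 12 Hz = 8 Hz.
14 Hz > fs/2 = 10 Hz, folds to fs − 14 Hz = 6 Hz.
4 Hz ≤ fs/2 = 10 Hz, passes unchanged.
12 Hz > fs/2 = 10 Hz, folds to fs − 12 Hz = 8 Hz.
12 Hz and 32 Hz both map to 8 Hz.

12 Hz, 32 Hz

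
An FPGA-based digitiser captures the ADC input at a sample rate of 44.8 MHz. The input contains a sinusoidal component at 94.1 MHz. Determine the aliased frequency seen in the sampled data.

94.1 MHz mod fs = 4.5 MHz.
4.5 MHz ≤ fs/2 = 22.4 MHz, appears at 4.5 MHz.

4.5 MHz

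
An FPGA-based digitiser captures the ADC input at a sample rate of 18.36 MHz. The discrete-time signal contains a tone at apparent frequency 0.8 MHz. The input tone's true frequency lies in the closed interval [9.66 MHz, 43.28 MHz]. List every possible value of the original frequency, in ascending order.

Frequencies that alias to 0.8 MHz are k·fs ± 0.8 MHz for integer k ≥ 0.
k=0: 0.8 MHz.
k=1: 17.56 MHz, 19.16 MHz.
k=2: 35.92 MHz, 37.52 MHz.
k=3: 54.28 MHz, 55.88 MHz.
Within [9.66 MHz, 43.28 MHz]: 17.56 MHz, 19.16 MHz, 35.92 MHz, 37.52 MHz.

17.56 MHz, 19.16 MHz, 35.92 MHz, 37.52 MHz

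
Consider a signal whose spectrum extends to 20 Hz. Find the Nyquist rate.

40 Hz

Nyquist rate = 2 × 20 Hz = 40 Hz.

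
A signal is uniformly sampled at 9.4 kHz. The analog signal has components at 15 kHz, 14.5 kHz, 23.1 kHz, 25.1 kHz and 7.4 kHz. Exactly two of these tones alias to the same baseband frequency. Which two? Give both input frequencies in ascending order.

14.5 kHz, 23.1 kHz

fs/2 = 4.7 kHz.
15 kHz mod fs = 5.6 kHz.
5.6 kHz > fs/2 = 4.7 kHz, folds to fs − 5.6 kHz = 3.8 kHz.
14.5 kHz mod fs = 5.1 kHz.
5.1 kHz > fs/2 = 4.7 kHz, folds to fs − 5.1 kHz = 4.3 kHz.
23.1 kHz mod fs = 4.3 kHz.
4.3 kHz ≤ fs/2 = 4.7 kHz, appears at 4.3 kHz.
25.1 kHz mod fs = 6.3 kHz.
6.3 kHz > fs/2 = 4.7 kHz, folds to fs − 6.3 kHz = 3.1 kHz.
7.4 kHz > fs/2 = 4.7 kHz, folds to fs − 7.4 kHz = 2 kHz.
14.5 kHz and 23.1 kHz both map to 4.3 kHz.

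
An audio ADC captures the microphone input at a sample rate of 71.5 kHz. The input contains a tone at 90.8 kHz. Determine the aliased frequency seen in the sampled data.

90.8 kHz mod fs = 19.3 kHz.
19.3 kHz ≤ fs/2 = 35.75 kHz, appears at 19.3 kHz.

19.3 kHz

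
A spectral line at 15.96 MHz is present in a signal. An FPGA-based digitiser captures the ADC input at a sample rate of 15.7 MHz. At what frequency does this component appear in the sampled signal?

15.96 MHz mod fs = 0.26 MHz.
0.26 MHz ≤ fs/2 = 7.85 MHz, appears at 0.26 MHz.

0.26 MHz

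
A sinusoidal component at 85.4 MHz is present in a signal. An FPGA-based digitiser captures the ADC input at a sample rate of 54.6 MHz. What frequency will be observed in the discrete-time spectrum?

23.8 MHz

85.4 MHz mod fs = 30.8 MHz.
30.8 MHz > fs/2 = 27.3 MHz, folds to fs − 30.8 MHz = 23.8 MHz.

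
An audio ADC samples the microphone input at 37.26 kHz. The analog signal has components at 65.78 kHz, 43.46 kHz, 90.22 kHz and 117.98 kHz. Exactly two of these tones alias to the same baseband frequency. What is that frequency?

fs/2 = 18.63 kHz.
65.78 kHz mod fs = 28.52 kHz.
28.52 kHz > fs/2 = 18.63 kHz, folds to fs − 28.52 kHz = 8.74 kHz.
43.46 kHz mod fs = 6.2 kHz.
6.2 kHz ≤ fs/2 = 18.63 kHz, appears at 6.2 kHz.
90.22 kHz mod fs = 15.7 kHz.
15.7 kHz ≤ fs/2 = 18.63 kHz, appears at 15.7 kHz.
117.98 kHz mod fs = 6.2 kHz.
6.2 kHz ≤ fs/2 = 18.63 kHz, appears at 6.2 kHz.
43.46 kHz and 117.98 kHz both map to 6.2 kHz.

6.2 kHz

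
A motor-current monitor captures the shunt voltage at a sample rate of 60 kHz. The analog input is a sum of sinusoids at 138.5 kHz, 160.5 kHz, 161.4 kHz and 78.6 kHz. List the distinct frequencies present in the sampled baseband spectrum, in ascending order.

18.5 kHz, 18.6 kHz, 19.5 kHz

fs/2 = 30 kHz.
138.5 kHz mod fs = 18.5 kHz.
18.5 kHz ≤ fs/2 = 30 kHz, appears at 18.5 kHz.
160.5 kHz mod fs = 40.5 kHz.
40.5 kHz > fs/2 = 30 kHz, folds to fs − 40.5 kHz = 19.5 kHz.
161.4 kHz mod fs = 41.4 kHz.
41.4 kHz > fs/2 = 30 kHz, folds to fs − 41.4 kHz = 18.6 kHz.
78.6 kHz mod fs = 18.6 kHz.
18.6 kHz ≤ fs/2 = 30 kHz, appears at 18.6 kHz.
Distinct values: {18.5 kHz, 18.6 kHz, 19.5 kHz}.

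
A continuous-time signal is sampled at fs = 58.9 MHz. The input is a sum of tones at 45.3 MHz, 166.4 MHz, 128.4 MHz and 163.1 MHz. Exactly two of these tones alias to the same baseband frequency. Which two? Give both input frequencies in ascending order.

fs/2 = 29.45 MHz.
45.3 MHz > fs/2 = 29.45 MHz, folds to fs − 45.3 MHz = 13.6 MHz.
166.4 MHz mod fs = 48.6 MHz.
48.6 MHz > fs/2 = 29.45 MHz, folds to fs − 48.6 MHz = 10.3 MHz.
128.4 MHz mod fs = 10.6 MHz.
10.6 MHz ≤ fs/2 = 29.45 MHz, appears at 10.6 MHz.
163.1 MHz mod fs = 45.3 MHz.
45.3 MHz > fs/2 = 29.45 MHz, folds to fs − 45.3 MHz = 13.6 MHz.
45.3 MHz and 163.1 MHz both map to 13.6 MHz.

45.3 MHz, 163.1 MHz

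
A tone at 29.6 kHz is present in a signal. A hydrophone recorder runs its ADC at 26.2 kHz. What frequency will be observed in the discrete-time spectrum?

29.6 kHz mod fs = 3.4 kHz.
3.4 kHz ≤ fs/2 = 13.1 kHz, appears at 3.4 kHz.

3.4 kHz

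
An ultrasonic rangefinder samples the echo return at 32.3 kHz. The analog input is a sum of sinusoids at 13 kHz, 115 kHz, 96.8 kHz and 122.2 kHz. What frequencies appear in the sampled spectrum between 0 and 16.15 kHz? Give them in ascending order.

fs/2 = 16.15 kHz.
13 kHz ≤ fs/2 = 16.15 kHz, passes unchanged.
115 kHz mod fs = 18.1 kHz.
18.1 kHz > fs/2 = 16.15 kHz, folds to fs − 18.1 kHz = 14.2 kHz.
96.8 kHz mod fs = 32.2 kHz.
32.2 kHz > fs/2 = 16.15 kHz, folds to fs − 32.2 kHz = 0.1 kHz.
122.2 kHz mod fs = 25.3 kHz.
25.3 kHz > fs/2 = 16.15 kHz, folds to fs − 25.3 kHz = 7 kHz.
Distinct values: {0.1 kHz, 7 kHz, 13 kHz, 14.2 kHz}.

0.1 kHz, 7 kHz, 13 kHz, 14.2 kHz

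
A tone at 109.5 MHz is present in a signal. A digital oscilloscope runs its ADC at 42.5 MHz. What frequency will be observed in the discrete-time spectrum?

18 MHz

109.5 MHz mod fs = 24.5 MHz.
24.5 MHz > fs/2 = 21.25 MHz, folds to fs − 24.5 MHz = 18 MHz.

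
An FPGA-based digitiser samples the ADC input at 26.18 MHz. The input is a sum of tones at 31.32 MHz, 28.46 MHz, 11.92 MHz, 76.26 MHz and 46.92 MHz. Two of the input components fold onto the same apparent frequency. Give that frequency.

2.28 MHz

fs/2 = 13.09 MHz.
31.32 MHz mod fs = 5.14 MHz.
5.14 MHz ≤ fs/2 = 13.09 MHz, appears at 5.14 MHz.
28.46 MHz mod fs = 2.28 MHz.
2.28 MHz ≤ fs/2 = 13.09 MHz, appears at 2.28 MHz.
11.92 MHz ≤ fs/2 = 13.09 MHz, passes unchanged.
76.26 MHz mod fs = 23.9 MHz.
23.9 MHz > fs/2 = 13.09 MHz, folds to fs − 23.9 MHz = 2.28 MHz.
46.92 MHz mod fs = 20.74 MHz.
20.74 MHz > fs/2 = 13.09 MHz, folds to fs − 20.74 MHz = 5.44 MHz.
28.46 MHz and 76.26 MHz both map to 2.28 MHz.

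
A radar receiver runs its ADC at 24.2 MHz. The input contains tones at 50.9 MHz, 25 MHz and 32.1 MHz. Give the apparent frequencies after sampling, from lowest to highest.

fs/2 = 12.1 MHz.
50.9 MHz mod fs = 2.5 MHz.
2.5 MHz ≤ fs/2 = 12.1 MHz, appears at 2.5 MHz.
25 MHz mod fs = 0.8 MHz.
0.8 MHz ≤ fs/2 = 12.1 MHz, appears at 0.8 MHz.
32.1 MHz mod fs = 7.9 MHz.
7.9 MHz ≤ fs/2 = 12.1 MHz, appears at 7.9 MHz.
Distinct values: {0.8 MHz, 2.5 MHz, 7.9 MHz}.

0.8 MHz, 2.5 MHz, 7.9 MHz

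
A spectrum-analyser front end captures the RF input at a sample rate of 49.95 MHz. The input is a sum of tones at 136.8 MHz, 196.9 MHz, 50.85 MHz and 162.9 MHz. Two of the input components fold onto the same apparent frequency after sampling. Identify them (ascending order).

fs/2 = 24.975 MHz.
136.8 MHz mod fs = 36.9 MHz.
36.9 MHz > fs/2 = 24.975 MHz, folds to fs − 36.9 MHz = 13.05 MHz.
196.9 MHz mod fs = 47.05 MHz.
47.05 MHz > fs/2 = 24.975 MHz, folds to fs − 47.05 MHz = 2.9 MHz.
50.85 MHz mod fs = 0.9 MHz.
0.9 MHz ≤ fs/2 = 24.975 MHz, appears at 0.9 MHz.
162.9 MHz mod fs = 13.05 MHz.
13.05 MHz ≤ fs/2 = 24.975 MHz, appears at 13.05 MHz.
136.8 MHz and 162.9 MHz both map to 13.05 MHz.

136.8 MHz, 162.9 MHz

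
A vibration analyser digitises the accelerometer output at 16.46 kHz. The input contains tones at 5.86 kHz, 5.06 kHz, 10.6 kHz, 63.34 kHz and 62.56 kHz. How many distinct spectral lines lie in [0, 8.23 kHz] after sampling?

fs/2 = 8.23 kHz.
5.86 kHz ≤ fs/2 = 8.23 kHz, passes unchanged.
5.06 kHz ≤ fs/2 = 8.23 kHz, passes unchanged.
10.6 kHz > fs/2 = 8.23 kHz, folds to fs − 10.6 kHz = 5.86 kHz.
63.34 kHz mod fs = 13.96 kHz.
13.96 kHz > fs/2 = 8.23 kHz, folds to fs − 13.96 kHz = 2.5 kHz.
62.56 kHz mod fs = 13.18 kHz.
13.18 kHz > fs/2 = 8.23 kHz, folds to fs − 13.18 kHz = 3.28 kHz.
Distinct values: {2.5 kHz, 3.28 kHz, 5.06 kHz, 5.86 kHz} → 4.

4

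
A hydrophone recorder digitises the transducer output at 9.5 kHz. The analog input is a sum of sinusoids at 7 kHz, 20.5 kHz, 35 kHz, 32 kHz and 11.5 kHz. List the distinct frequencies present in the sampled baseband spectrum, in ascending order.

fs/2 = 4.75 kHz.
7 kHz > fs/2 = 4.75 kHz, folds to fs − 7 kHz = 2.5 kHz.
20.5 kHz mod fs = 1.5 kHz.
1.5 kHz ≤ fs/2 = 4.75 kHz, appears at 1.5 kHz.
35 kHz mod fs = 6.5 kHz.
6.5 kHz > fs/2 = 4.75 kHz, folds to fs − 6.5 kHz = 3 kHz.
32 kHz mod fs = 3.5 kHz.
3.5 kHz ≤ fs/2 = 4.75 kHz, appears at 3.5 kHz.
11.5 kHz mod fs = 2 kHz.
2 kHz ≤ fs/2 = 4.75 kHz, appears at 2 kHz.
Distinct values: {1.5 kHz, 2 kHz, 2.5 kHz, 3 kHz, 3.5 kHz}.

1.5 kHz, 2 kHz, 2.5 kHz, 3 kHz, 3.5 kHz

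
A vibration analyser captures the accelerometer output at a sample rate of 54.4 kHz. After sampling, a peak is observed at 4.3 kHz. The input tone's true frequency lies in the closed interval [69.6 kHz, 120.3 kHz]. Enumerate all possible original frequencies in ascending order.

Frequencies that alias to 4.3 kHz are k·fs ± 4.3 kHz for integer k ≥ 0.
k=0: 4.3 kHz.
k=1: 50.1 kHz, 58.7 kHz.
k=2: 104.5 kHz, 113.1 kHz.
k=3: 158.9 kHz, 167.5 kHz.
Within [69.6 kHz, 120.3 kHz]: 104.5 kHz, 113.1 kHz.

104.5 kHz, 113.1 kHz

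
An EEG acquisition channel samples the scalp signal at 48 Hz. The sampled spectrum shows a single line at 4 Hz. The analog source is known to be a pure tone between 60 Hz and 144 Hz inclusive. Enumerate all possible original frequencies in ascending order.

92 Hz, 100 Hz, 140 Hz

Frequencies that alias to 4 Hz are k·fs ± 4 Hz for integer k ≥ 0.
k=0: 4 Hz.
k=1: 44 Hz, 52 Hz.
k=2: 92 Hz, 100 Hz.
k=3: 140 Hz, 148 Hz.
k=4: 188 Hz, 196 Hz.
Within [60 Hz, 144 Hz]: 92 Hz, 100 Hz, 140 Hz.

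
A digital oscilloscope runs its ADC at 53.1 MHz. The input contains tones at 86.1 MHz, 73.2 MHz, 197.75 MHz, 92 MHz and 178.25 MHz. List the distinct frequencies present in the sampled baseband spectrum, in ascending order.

14.2 MHz, 14.65 MHz, 18.95 MHz, 20.1 MHz

fs/2 = 26.55 MHz.
86.1 MHz mod fs = 33 MHz.
33 MHz > fs/2 = 26.55 MHz, folds to fs − 33 MHz = 20.1 MHz.
73.2 MHz mod fs = 20.1 MHz.
20.1 MHz ≤ fs/2 = 26.55 MHz, appears at 20.1 MHz.
197.75 MHz mod fs = 38.45 MHz.
38.45 MHz > fs/2 = 26.55 MHz, folds to fs − 38.45 MHz = 14.65 MHz.
92 MHz mod fs = 38.9 MHz.
38.9 MHz > fs/2 = 26.55 MHz, folds to fs − 38.9 MHz = 14.2 MHz.
178.25 MHz mod fs = 18.95 MHz.
18.95 MHz ≤ fs/2 = 26.55 MHz, appears at 18.95 MHz.
Distinct values: {14.2 MHz, 14.65 MHz, 18.95 MHz, 20.1 MHz}.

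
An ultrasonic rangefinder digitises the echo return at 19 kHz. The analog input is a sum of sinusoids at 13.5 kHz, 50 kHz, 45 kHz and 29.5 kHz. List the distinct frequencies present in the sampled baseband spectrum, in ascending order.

fs/2 = 9.5 kHz.
13.5 kHz > fs/2 = 9.5 kHz, folds to fs − 13.5 kHz = 5.5 kHz.
50 kHz mod fs = 12 kHz.
12 kHz > fs/2 = 9.5 kHz, folds to fs − 12 kHz = 7 kHz.
45 kHz mod fs = 7 kHz.
7 kHz ≤ fs/2 = 9.5 kHz, appears at 7 kHz.
29.5 kHz mod fs = 10.5 kHz.
10.5 kHz > fs/2 = 9.5 kHz, folds to fs − 10.5 kHz = 8.5 kHz.
Distinct values: {5.5 kHz, 7 kHz, 8.5 kHz}.

5.5 kHz, 7 kHz, 8.5 kHz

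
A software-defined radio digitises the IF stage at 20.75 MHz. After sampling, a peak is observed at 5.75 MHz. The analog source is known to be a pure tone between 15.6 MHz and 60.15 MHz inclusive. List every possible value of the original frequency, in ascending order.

26.5 MHz, 35.75 MHz, 47.25 MHz, 56.5 MHz

Frequencies that alias to 5.75 MHz are k·fs ± 5.75 MHz for integer k ≥ 0.
k=0: 5.75 MHz.
k=1: 15 MHz, 26.5 MHz.
k=2: 35.75 MHz, 47.25 MHz.
k=3: 56.5 MHz, 68 MHz.
k=4: 77.25 MHz, 88.75 MHz.
Within [15.6 MHz, 60.15 MHz]: 26.5 MHz, 35.75 MHz, 47.25 MHz, 56.5 MHz.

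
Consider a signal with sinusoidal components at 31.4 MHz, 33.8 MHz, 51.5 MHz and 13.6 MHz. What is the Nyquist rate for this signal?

Highest-frequency component: 51.5 MHz.
Nyquist rate = 2 × 51.5 MHz = 103 MHz.

103 MHz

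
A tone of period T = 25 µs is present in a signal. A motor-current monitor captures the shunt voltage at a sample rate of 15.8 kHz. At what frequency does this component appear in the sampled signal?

7.4 kHz

T = 25 µs → f = 1/T = 40 kHz.
40 kHz mod fs = 8.4 kHz.
8.4 kHz > fs/2 = 7.9 kHz, folds to fs − 8.4 kHz = 7.4 kHz.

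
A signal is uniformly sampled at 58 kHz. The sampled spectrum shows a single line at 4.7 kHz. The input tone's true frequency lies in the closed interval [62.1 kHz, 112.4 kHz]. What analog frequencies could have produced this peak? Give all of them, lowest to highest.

Frequencies that alias to 4.7 kHz are k·fs ± 4.7 kHz for integer k ≥ 0.
k=0: 4.7 kHz.
k=1: 53.3 kHz, 62.7 kHz.
k=2: 111.3 kHz, 120.7 kHz.
k=3: 169.3 kHz, 178.7 kHz.
Within [62.1 kHz, 112.4 kHz]: 62.7 kHz, 111.3 kHz.

62.7 kHz, 111.3 kHz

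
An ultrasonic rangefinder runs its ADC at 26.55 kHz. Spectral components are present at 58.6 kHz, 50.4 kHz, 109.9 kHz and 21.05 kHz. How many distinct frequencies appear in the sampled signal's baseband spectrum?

3

fs/2 = 13.275 kHz.
58.6 kHz mod fs = 5.5 kHz.
5.5 kHz ≤ fs/2 = 13.275 kHz, appears at 5.5 kHz.
50.4 kHz mod fs = 23.85 kHz.
23.85 kHz > fs/2 = 13.275 kHz, folds to fs − 23.85 kHz = 2.7 kHz.
109.9 kHz mod fs = 3.7 kHz.
3.7 kHz ≤ fs/2 = 13.275 kHz, appears at 3.7 kHz.
21.05 kHz > fs/2 = 13.275 kHz, folds to fs − 21.05 kHz = 5.5 kHz.
Distinct values: {2.7 kHz, 3.7 kHz, 5.5 kHz} → 3.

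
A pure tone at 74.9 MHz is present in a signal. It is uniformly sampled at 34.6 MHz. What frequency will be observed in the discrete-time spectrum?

74.9 MHz mod fs = 5.7 MHz.
5.7 MHz ≤ fs/2 = 17.3 MHz, appears at 5.7 MHz.

5.7 MHz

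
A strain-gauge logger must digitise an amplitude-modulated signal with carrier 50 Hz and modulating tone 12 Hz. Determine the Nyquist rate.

AM sidebands sit at fc ± fm = 38 Hz and 62 Hz.
Highest-frequency component: 62 Hz.
Nyquist rate = 2 × 62 Hz = 124 Hz.

124 Hz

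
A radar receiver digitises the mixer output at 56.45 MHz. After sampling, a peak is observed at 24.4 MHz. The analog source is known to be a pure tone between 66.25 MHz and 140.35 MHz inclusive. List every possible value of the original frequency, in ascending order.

80.85 MHz, 88.5 MHz, 137.3 MHz

Frequencies that alias to 24.4 MHz are k·fs ± 24.4 MHz for integer k ≥ 0.
k=0: 24.4 MHz.
k=1: 32.05 MHz, 80.85 MHz.
k=2: 88.5 MHz, 137.3 MHz.
k=3: 144.95 MHz, 193.75 MHz.
Within [66.25 MHz, 140.35 MHz]: 80.85 MHz, 88.5 MHz, 137.3 MHz.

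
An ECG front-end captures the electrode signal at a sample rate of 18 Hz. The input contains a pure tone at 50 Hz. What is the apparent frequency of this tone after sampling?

50 Hz mod fs = 14 Hz.
14 Hz > fs/2 = 9 Hz, folds to fs − 14 Hz = 4 Hz.

4 Hz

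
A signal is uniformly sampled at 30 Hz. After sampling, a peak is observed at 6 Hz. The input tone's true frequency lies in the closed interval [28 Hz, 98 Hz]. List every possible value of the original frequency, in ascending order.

Frequencies that alias to 6 Hz are k·fs ± 6 Hz for integer k ≥ 0.
k=0: 6 Hz.
k=1: 24 Hz, 36 Hz.
k=2: 54 Hz, 66 Hz.
k=3: 84 Hz, 96 Hz.
k=4: 114 Hz, 126 Hz.
Within [28 Hz, 98 Hz]: 36 Hz, 54 Hz, 66 Hz, 84 Hz, 96 Hz.

36 Hz, 54 Hz, 66 Hz, 84 Hz, 96 Hz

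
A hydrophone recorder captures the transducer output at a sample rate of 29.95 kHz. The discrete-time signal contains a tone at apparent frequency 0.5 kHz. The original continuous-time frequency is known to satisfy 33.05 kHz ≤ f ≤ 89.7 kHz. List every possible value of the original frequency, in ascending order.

59.4 kHz, 60.4 kHz, 89.35 kHz

Frequencies that alias to 0.5 kHz are k·fs ± 0.5 kHz for integer k ≥ 0.
k=0: 0.5 kHz.
k=1: 29.45 kHz, 30.45 kHz.
k=2: 59.4 kHz, 60.4 kHz.
k=3: 89.35 kHz, 90.35 kHz.
k=4: 119.3 kHz, 120.3 kHz.
Within [33.05 kHz, 89.7 kHz]: 59.4 kHz, 60.4 kHz, 89.35 kHz.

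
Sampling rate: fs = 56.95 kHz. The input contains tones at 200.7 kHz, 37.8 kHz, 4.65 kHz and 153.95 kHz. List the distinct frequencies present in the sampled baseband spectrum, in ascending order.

fs/2 = 28.475 kHz.
200.7 kHz mod fs = 29.85 kHz.
29.85 kHz > fs/2 = 28.475 kHz, folds to fs − 29.85 kHz = 27.1 kHz.
37.8 kHz > fs/2 = 28.475 kHz, folds to fs − 37.8 kHz = 19.15 kHz.
4.65 kHz ≤ fs/2 = 28.475 kHz, passes unchanged.
153.95 kHz mod fs = 40.05 kHz.
40.05 kHz > fs/2 = 28.475 kHz, folds to fs − 40.05 kHz = 16.9 kHz.
Distinct values: {4.65 kHz, 16.9 kHz, 19.15 kHz, 27.1 kHz}.

4.65 kHz, 16.9 kHz, 19.15 kHz, 27.1 kHz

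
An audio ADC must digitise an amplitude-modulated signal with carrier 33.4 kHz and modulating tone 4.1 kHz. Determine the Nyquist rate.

AM sidebands sit at fc ± fm = 29.3 kHz and 37.5 kHz.
Highest-frequency component: 37.5 kHz.
Nyquist rate = 2 × 37.5 kHz = 75 kHz.

75 kHz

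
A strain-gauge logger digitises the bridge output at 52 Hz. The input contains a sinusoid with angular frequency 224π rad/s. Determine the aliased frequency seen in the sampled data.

ω = 224π rad/s → f = ω/(2π) = 112 Hz.
112 Hz mod fs = 8 Hz.
8 Hz ≤ fs/2 = 26 Hz, appears at 8 Hz.

8 Hz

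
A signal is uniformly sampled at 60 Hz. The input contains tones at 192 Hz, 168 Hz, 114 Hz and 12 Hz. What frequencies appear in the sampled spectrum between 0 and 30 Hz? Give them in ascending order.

fs/2 = 30 Hz.
192 Hz mod fs = 12 Hz.
12 Hz ≤ fs/2 = 30 Hz, appears at 12 Hz.
168 Hz mod fs = 48 Hz.
48 Hz > fs/2 = 30 Hz, folds to fs − 48 Hz = 12 Hz.
114 Hz mod fs = 54 Hz.
54 Hz > fs/2 = 30 Hz, folds to fs − 54 Hz = 6 Hz.
12 Hz ≤ fs/2 = 30 Hz, passes unchanged.
Distinct values: {6 Hz, 12 Hz}.

6 Hz, 12 Hz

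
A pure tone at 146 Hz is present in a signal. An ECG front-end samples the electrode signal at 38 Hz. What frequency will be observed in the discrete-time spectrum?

6 Hz

146 Hz mod fs = 32 Hz.
32 Hz > fs/2 = 19 Hz, folds to fs − 32 Hz = 6 Hz.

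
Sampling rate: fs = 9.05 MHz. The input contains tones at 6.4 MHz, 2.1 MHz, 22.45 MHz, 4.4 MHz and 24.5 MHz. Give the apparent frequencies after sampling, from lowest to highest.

fs/2 = 4.525 MHz.
6.4 MHz > fs/2 = 4.525 MHz, folds to fs − 6.4 MHz = 2.65 MHz.
2.1 MHz ≤ fs/2 = 4.525 MHz, passes unchanged.
22.45 MHz mod fs = 4.35 MHz.
4.35 MHz ≤ fs/2 = 4.525 MHz, appears at 4.35 MHz.
4.4 MHz ≤ fs/2 = 4.525 MHz, passes unchanged.
24.5 MHz mod fs = 6.4 MHz.
6.4 MHz > fs/2 = 4.525 MHz, folds to fs − 6.4 MHz = 2.65 MHz.
Distinct values: {2.1 MHz, 2.65 MHz, 4.35 MHz, 4.4 MHz}.

2.1 MHz, 2.65 MHz, 4.35 MHz, 4.4 MHz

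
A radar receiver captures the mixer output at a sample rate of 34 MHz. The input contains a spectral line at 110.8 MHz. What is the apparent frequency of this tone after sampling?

8.8 MHz

110.8 MHz mod fs = 8.8 MHz.
8.8 MHz ≤ fs/2 = 17 MHz, appears at 8.8 MHz.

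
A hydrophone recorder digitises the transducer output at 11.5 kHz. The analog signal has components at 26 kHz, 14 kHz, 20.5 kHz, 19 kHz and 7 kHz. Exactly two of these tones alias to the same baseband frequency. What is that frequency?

fs/2 = 5.75 kHz.
26 kHz mod fs = 3 kHz.
3 kHz ≤ fs/2 = 5.75 kHz, appears at 3 kHz.
14 kHz mod fs = 2.5 kHz.
2.5 kHz ≤ fs/2 = 5.75 kHz, appears at 2.5 kHz.
20.5 kHz mod fs = 9 kHz.
9 kHz > fs/2 = 5.75 kHz, folds to fs − 9 kHz = 2.5 kHz.
19 kHz mod fs = 7.5 kHz.
7.5 kHz > fs/2 = 5.75 kHz, folds to fs − 7.5 kHz = 4 kHz.
7 kHz > fs/2 = 5.75 kHz, folds to fs − 7 kHz = 4.5 kHz.
14 kHz and 20.5 kHz both map to 2.5 kHz.

2.5 kHz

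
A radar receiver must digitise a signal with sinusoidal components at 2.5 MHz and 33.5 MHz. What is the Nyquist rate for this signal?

67 MHz

Highest-frequency component: 33.5 MHz.
Nyquist rate = 2 × 33.5 MHz = 67 MHz.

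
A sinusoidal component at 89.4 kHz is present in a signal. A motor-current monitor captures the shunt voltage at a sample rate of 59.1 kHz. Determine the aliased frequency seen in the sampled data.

89.4 kHz mod fs = 30.3 kHz.
30.3 kHz > fs/2 = 29.55 kHz, folds to fs − 30.3 kHz = 28.8 kHz.

28.8 kHz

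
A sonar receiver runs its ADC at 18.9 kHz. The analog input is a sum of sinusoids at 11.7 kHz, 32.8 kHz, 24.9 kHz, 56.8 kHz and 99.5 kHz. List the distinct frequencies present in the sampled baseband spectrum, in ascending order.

0.1 kHz, 5 kHz, 6 kHz, 7.2 kHz

fs/2 = 9.45 kHz.
11.7 kHz > fs/2 = 9.45 kHz, folds to fs − 11.7 kHz = 7.2 kHz.
32.8 kHz mod fs = 13.9 kHz.
13.9 kHz > fs/2 = 9.45 kHz, folds to fs − 13.9 kHz = 5 kHz.
24.9 kHz mod fs = 6 kHz.
6 kHz ≤ fs/2 = 9.45 kHz, appears at 6 kHz.
56.8 kHz mod fs = 0.1 kHz.
0.1 kHz ≤ fs/2 = 9.45 kHz, appears at 0.1 kHz.
99.5 kHz mod fs = 5 kHz.
5 kHz ≤ fs/2 = 9.45 kHz, appears at 5 kHz.
Distinct values: {0.1 kHz, 5 kHz, 6 kHz, 7.2 kHz}.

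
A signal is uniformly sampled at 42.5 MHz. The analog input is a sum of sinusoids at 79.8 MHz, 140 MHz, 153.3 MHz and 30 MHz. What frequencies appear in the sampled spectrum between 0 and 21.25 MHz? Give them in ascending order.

5.2 MHz, 12.5 MHz, 16.7 MHz

fs/2 = 21.25 MHz.
79.8 MHz mod fs = 37.3 MHz.
37.3 MHz > fs/2 = 21.25 MHz, folds to fs − 37.3 MHz = 5.2 MHz.
140 MHz mod fs = 12.5 MHz.
12.5 MHz ≤ fs/2 = 21.25 MHz, appears at 12.5 MHz.
153.3 MHz mod fs = 25.8 MHz.
25.8 MHz > fs/2 = 21.25 MHz, folds to fs − 25.8 MHz = 16.7 MHz.
30 MHz > fs/2 = 21.25 MHz, folds to fs − 30 MHz = 12.5 MHz.
Distinct values: {5.2 MHz, 12.5 MHz, 16.7 MHz}.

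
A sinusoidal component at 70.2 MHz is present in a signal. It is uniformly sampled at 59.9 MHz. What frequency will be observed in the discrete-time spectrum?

70.2 MHz mod fs = 10.3 MHz.
10.3 MHz ≤ fs/2 = 29.95 MHz, appears at 10.3 MHz.

10.3 MHz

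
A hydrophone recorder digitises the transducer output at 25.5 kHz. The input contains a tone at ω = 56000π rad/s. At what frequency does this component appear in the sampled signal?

2.5 kHz

ω = 56000π rad/s → f = ω/(2π) = 28000 Hz = 28 kHz.
28 kHz mod fs = 2.5 kHz.
2.5 kHz ≤ fs/2 = 12.75 kHz, appears at 2.5 kHz.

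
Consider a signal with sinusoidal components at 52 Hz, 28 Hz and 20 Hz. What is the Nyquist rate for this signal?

Highest-frequency component: 52 Hz.
Nyquist rate = 2 × 52 Hz = 104 Hz.

104 Hz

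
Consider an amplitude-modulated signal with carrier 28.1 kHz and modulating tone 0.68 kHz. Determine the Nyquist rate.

57.56 kHz

AM sidebands sit at fc ± fm = 27.42 kHz and 28.78 kHz.
Highest-frequency component: 28.78 kHz.
Nyquist rate = 2 × 28.78 kHz = 57.56 kHz.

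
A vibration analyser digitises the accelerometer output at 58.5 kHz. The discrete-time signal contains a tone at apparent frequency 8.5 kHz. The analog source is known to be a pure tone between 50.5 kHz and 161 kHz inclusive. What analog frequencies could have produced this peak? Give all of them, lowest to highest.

67 kHz, 108.5 kHz, 125.5 kHz

Frequencies that alias to 8.5 kHz are k·fs ± 8.5 kHz for integer k ≥ 0.
k=0: 8.5 kHz.
k=1: 50 kHz, 67 kHz.
k=2: 108.5 kHz, 125.5 kHz.
k=3: 167 kHz, 184 kHz.
Within [50.5 kHz, 161 kHz]: 67 kHz, 108.5 kHz, 125.5 kHz.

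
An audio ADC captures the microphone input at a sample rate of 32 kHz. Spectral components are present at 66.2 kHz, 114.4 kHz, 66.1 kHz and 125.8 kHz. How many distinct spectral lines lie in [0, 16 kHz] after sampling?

fs/2 = 16 kHz.
66.2 kHz mod fs = 2.2 kHz.
2.2 kHz ≤ fs/2 = 16 kHz, appears at 2.2 kHz.
114.4 kHz mod fs = 18.4 kHz.
18.4 kHz > fs/2 = 16 kHz, folds to fs − 18.4 kHz = 13.6 kHz.
66.1 kHz mod fs = 2.1 kHz.
2.1 kHz ≤ fs/2 = 16 kHz, appears at 2.1 kHz.
125.8 kHz mod fs = 29.8 kHz.
29.8 kHz > fs/2 = 16 kHz, folds to fs − 29.8 kHz = 2.2 kHz.
Distinct values: {2.1 kHz, 2.2 kHz, 13.6 kHz} → 3.

3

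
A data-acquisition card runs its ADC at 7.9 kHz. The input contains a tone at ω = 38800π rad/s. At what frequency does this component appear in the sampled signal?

3.6 kHz

ω = 38800π rad/s → f = ω/(2π) = 19400 Hz = 19.4 kHz.
19.4 kHz mod fs = 3.6 kHz.
3.6 kHz ≤ fs/2 = 3.95 kHz, appears at 3.6 kHz.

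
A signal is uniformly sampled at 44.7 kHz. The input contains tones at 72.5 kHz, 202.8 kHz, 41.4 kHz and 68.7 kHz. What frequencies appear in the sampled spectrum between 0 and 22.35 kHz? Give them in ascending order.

3.3 kHz, 16.9 kHz, 20.7 kHz

fs/2 = 22.35 kHz.
72.5 kHz mod fs = 27.8 kHz.
27.8 kHz > fs/2 = 22.35 kHz, folds to fs − 27.8 kHz = 16.9 kHz.
202.8 kHz mod fs = 24 kHz.
24 kHz > fs/2 = 22.35 kHz, folds to fs − 24 kHz = 20.7 kHz.
41.4 kHz > fs/2 = 22.35 kHz, folds to fs − 41.4 kHz = 3.3 kHz.
68.7 kHz mod fs = 24 kHz.
24 kHz > fs/2 = 22.35 kHz, folds to fs − 24 kHz = 20.7 kHz.
Distinct values: {3.3 kHz, 16.9 kHz, 20.7 kHz}.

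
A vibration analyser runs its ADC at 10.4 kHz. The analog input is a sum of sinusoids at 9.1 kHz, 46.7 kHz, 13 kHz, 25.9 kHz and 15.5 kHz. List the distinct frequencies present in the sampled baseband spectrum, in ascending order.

fs/2 = 5.2 kHz.
9.1 kHz > fs/2 = 5.2 kHz, folds to fs − 9.1 kHz = 1.3 kHz.
46.7 kHz mod fs = 5.1 kHz.
5.1 kHz ≤ fs/2 = 5.2 kHz, appears at 5.1 kHz.
13 kHz mod fs = 2.6 kHz.
2.6 kHz ≤ fs/2 = 5.2 kHz, appears at 2.6 kHz.
25.9 kHz mod fs = 5.1 kHz.
5.1 kHz ≤ fs/2 = 5.2 kHz, appears at 5.1 kHz.
15.5 kHz mod fs = 5.1 kHz.
5.1 kHz ≤ fs/2 = 5.2 kHz, appears at 5.1 kHz.
Distinct values: {1.3 kHz, 2.6 kHz, 5.1 kHz}.

1.3 kHz, 2.6 kHz, 5.1 kHz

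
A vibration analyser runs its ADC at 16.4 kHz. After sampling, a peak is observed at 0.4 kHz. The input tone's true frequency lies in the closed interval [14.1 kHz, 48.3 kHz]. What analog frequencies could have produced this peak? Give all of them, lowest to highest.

16 kHz, 16.8 kHz, 32.4 kHz, 33.2 kHz

Frequencies that alias to 0.4 kHz are k·fs ± 0.4 kHz for integer k ≥ 0.
k=0: 0.4 kHz.
k=1: 16 kHz, 16.8 kHz.
k=2: 32.4 kHz, 33.2 kHz.
k=3: 48.8 kHz, 49.6 kHz.
Within [14.1 kHz, 48.3 kHz]: 16 kHz, 16.8 kHz, 32.4 kHz, 33.2 kHz.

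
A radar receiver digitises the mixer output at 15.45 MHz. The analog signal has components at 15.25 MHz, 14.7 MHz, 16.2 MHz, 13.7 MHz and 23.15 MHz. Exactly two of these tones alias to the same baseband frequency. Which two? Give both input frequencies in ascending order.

fs/2 = 7.725 MHz.
15.25 MHz > fs/2 = 7.725 MHz, folds to fs − 15.25 MHz = 0.2 MHz.
14.7 MHz > fs/2 = 7.725 MHz, folds to fs − 14.7 MHz = 0.75 MHz.
16.2 MHz mod fs = 0.75 MHz.
0.75 MHz ≤ fs/2 = 7.725 MHz, appears at 0.75 MHz.
13.7 MHz > fs/2 = 7.725 MHz, folds to fs − 13.7 MHz = 1.75 MHz.
23.15 MHz mod fs = 7.7 MHz.
7.7 MHz ≤ fs/2 = 7.725 MHz, appears at 7.7 MHz.
14.7 MHz and 16.2 MHz both map to 0.75 MHz.

14.7 MHz, 16.2 MHz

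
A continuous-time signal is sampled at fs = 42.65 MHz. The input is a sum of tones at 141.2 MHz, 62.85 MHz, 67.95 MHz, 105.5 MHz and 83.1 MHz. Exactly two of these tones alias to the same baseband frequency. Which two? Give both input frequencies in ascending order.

62.85 MHz, 105.5 MHz

fs/2 = 21.325 MHz.
141.2 MHz mod fs = 13.25 MHz.
13.25 MHz ≤ fs/2 = 21.325 MHz, appears at 13.25 MHz.
62.85 MHz mod fs = 20.2 MHz.
20.2 MHz ≤ fs/2 = 21.325 MHz, appears at 20.2 MHz.
67.95 MHz mod fs = 25.3 MHz.
25.3 MHz > fs/2 = 21.325 MHz, folds to fs − 25.3 MHz = 17.35 MHz.
105.5 MHz mod fs = 20.2 MHz.
20.2 MHz ≤ fs/2 = 21.325 MHz, appears at 20.2 MHz.
83.1 MHz mod fs = 40.45 MHz.
40.45 MHz > fs/2 = 21.325 MHz, folds to fs − 40.45 MHz = 2.2 MHz.
62.85 MHz and 105.5 MHz both map to 20.2 MHz.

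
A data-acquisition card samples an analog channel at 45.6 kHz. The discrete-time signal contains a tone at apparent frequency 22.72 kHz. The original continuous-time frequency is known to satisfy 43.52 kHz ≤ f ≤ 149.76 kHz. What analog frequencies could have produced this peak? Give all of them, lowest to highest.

68.32 kHz, 68.48 kHz, 113.92 kHz, 114.08 kHz

Frequencies that alias to 22.72 kHz are k·fs ± 22.72 kHz for integer k ≥ 0.
k=0: 22.72 kHz.
k=1: 22.88 kHz, 68.32 kHz.
k=2: 68.48 kHz, 113.92 kHz.
k=3: 114.08 kHz, 159.52 kHz.
k=4: 159.68 kHz, 205.12 kHz.
Within [43.52 kHz, 149.76 kHz]: 68.32 kHz, 68.48 kHz, 113.92 kHz, 114.08 kHz.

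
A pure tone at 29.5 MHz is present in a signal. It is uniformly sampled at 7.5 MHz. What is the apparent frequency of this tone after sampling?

0.5 MHz

29.5 MHz mod fs = 7 MHz.
7 MHz > fs/2 = 3.75 MHz, folds to fs − 7 MHz = 0.5 MHz.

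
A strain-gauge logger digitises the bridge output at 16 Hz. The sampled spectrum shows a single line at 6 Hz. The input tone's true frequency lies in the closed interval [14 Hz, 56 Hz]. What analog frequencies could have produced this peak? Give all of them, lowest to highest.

Frequencies that alias to 6 Hz are k·fs ± 6 Hz for integer k ≥ 0.
k=0: 6 Hz.
k=1: 10 Hz, 22 Hz.
k=2: 26 Hz, 38 Hz.
k=3: 42 Hz, 54 Hz.
k=4: 58 Hz, 70 Hz.
Within [14 Hz, 56 Hz]: 22 Hz, 26 Hz, 38 Hz, 42 Hz, 54 Hz.

22 Hz, 26 Hz, 38 Hz, 42 Hz, 54 Hz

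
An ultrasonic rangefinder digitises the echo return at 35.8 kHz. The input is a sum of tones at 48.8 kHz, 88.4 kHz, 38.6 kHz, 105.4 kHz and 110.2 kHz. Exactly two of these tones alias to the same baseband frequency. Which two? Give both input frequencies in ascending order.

fs/2 = 17.9 kHz.
48.8 kHz mod fs = 13 kHz.
13 kHz ≤ fs/2 = 17.9 kHz, appears at 13 kHz.
88.4 kHz mod fs = 16.8 kHz.
16.8 kHz ≤ fs/2 = 17.9 kHz, appears at 16.8 kHz.
38.6 kHz mod fs = 2.8 kHz.
2.8 kHz ≤ fs/2 = 17.9 kHz, appears at 2.8 kHz.
105.4 kHz mod fs = 33.8 kHz.
33.8 kHz > fs/2 = 17.9 kHz, folds to fs − 33.8 kHz = 2 kHz.
110.2 kHz mod fs = 2.8 kHz.
2.8 kHz ≤ fs/2 = 17.9 kHz, appears at 2.8 kHz.
38.6 kHz and 110.2 kHz both map to 2.8 kHz.

38.6 kHz, 110.2 kHz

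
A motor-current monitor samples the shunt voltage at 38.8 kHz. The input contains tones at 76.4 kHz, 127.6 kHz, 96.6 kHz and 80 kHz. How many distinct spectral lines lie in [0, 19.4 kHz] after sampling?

4

fs/2 = 19.4 kHz.
76.4 kHz mod fs = 37.6 kHz.
37.6 kHz > fs/2 = 19.4 kHz, folds to fs − 37.6 kHz = 1.2 kHz.
127.6 kHz mod fs = 11.2 kHz.
11.2 kHz ≤ fs/2 = 19.4 kHz, appears at 11.2 kHz.
96.6 kHz mod fs = 19 kHz.
19 kHz ≤ fs/2 = 19.4 kHz, appears at 19 kHz.
80 kHz mod fs = 2.4 kHz.
2.4 kHz ≤ fs/2 = 19.4 kHz, appears at 2.4 kHz.
Distinct values: {1.2 kHz, 2.4 kHz, 11.2 kHz, 19 kHz} → 4.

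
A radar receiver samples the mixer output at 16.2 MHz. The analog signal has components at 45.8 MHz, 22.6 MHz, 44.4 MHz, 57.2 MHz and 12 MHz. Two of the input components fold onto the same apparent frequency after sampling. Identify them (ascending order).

12 MHz, 44.4 MHz

fs/2 = 8.1 MHz.
45.8 MHz mod fs = 13.4 MHz.
13.4 MHz > fs/2 = 8.1 MHz, folds to fs − 13.4 MHz = 2.8 MHz.
22.6 MHz mod fs = 6.4 MHz.
6.4 MHz ≤ fs/2 = 8.1 MHz, appears at 6.4 MHz.
44.4 MHz mod fs = 12 MHz.
12 MHz > fs/2 = 8.1 MHz, folds to fs − 12 MHz = 4.2 MHz.
57.2 MHz mod fs = 8.6 MHz.
8.6 MHz > fs/2 = 8.1 MHz, folds to fs − 8.6 MHz = 7.6 MHz.
12 MHz > fs/2 = 8.1 MHz, folds to fs − 12 MHz = 4.2 MHz.
12 MHz and 44.4 MHz both map to 4.2 MHz.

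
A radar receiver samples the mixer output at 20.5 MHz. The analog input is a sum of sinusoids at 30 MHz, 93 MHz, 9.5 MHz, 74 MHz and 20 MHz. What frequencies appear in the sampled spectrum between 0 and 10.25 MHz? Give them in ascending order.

0.5 MHz, 8 MHz, 9.5 MHz

fs/2 = 10.25 MHz.
30 MHz mod fs = 9.5 MHz.
9.5 MHz ≤ fs/2 = 10.25 MHz, appears at 9.5 MHz.
93 MHz mod fs = 11 MHz.
11 MHz > fs/2 = 10.25 MHz, folds to fs − 11 MHz = 9.5 MHz.
9.5 MHz ≤ fs/2 = 10.25 MHz, passes unchanged.
74 MHz mod fs = 12.5 MHz.
12.5 MHz > fs/2 = 10.25 MHz, folds to fs − 12.5 MHz = 8 MHz.
20 MHz > fs/2 = 10.25 MHz, folds to fs − 20 MHz = 0.5 MHz.
Distinct values: {0.5 MHz, 8 MHz, 9.5 MHz}.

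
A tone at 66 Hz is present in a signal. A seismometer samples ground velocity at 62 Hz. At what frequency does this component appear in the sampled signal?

66 Hz mod fs = 4 Hz.
4 Hz ≤ fs/2 = 31 Hz, appears at 4 Hz.

4 Hz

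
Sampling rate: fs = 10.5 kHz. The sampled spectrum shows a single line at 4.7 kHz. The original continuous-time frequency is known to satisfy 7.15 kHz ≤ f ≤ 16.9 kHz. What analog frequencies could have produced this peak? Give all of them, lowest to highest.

15.2 kHz, 16.3 kHz

Frequencies that alias to 4.7 kHz are k·fs ± 4.7 kHz for integer k ≥ 0.
k=0: 4.7 kHz.
k=1: 5.8 kHz, 15.2 kHz.
k=2: 16.3 kHz, 25.7 kHz.
k=3: 26.8 kHz, 36.2 kHz.
Within [7.15 kHz, 16.9 kHz]: 15.2 kHz, 16.3 kHz.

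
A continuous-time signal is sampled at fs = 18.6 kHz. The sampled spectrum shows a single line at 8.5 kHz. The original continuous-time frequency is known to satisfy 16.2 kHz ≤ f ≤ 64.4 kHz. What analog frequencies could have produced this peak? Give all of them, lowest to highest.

Frequencies that alias to 8.5 kHz are k·fs ± 8.5 kHz for integer k ≥ 0.
k=0: 8.5 kHz.
k=1: 10.1 kHz, 27.1 kHz.
k=2: 28.7 kHz, 45.7 kHz.
k=3: 47.3 kHz, 64.3 kHz.
k=4: 65.9 kHz, 82.9 kHz.
Within [16.2 kHz, 64.4 kHz]: 27.1 kHz, 28.7 kHz, 45.7 kHz, 47.3 kHz, 64.3 kHz.

27.1 kHz, 28.7 kHz, 45.7 kHz, 47.3 kHz, 64.3 kHz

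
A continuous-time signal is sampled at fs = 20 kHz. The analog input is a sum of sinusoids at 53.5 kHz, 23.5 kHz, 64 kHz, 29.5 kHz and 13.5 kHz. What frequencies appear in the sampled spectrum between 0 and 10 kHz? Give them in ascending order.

fs/2 = 10 kHz.
53.5 kHz mod fs = 13.5 kHz.
13.5 kHz > fs/2 = 10 kHz, folds to fs − 13.5 kHz = 6.5 kHz.
23.5 kHz mod fs = 3.5 kHz.
3.5 kHz ≤ fs/2 = 10 kHz, appears at 3.5 kHz.
64 kHz mod fs = 4 kHz.
4 kHz ≤ fs/2 = 10 kHz, appears at 4 kHz.
29.5 kHz mod fs = 9.5 kHz.
9.5 kHz ≤ fs/2 = 10 kHz, appears at 9.5 kHz.
13.5 kHz > fs/2 = 10 kHz, folds to fs − 13.5 kHz = 6.5 kHz.
Distinct values: {3.5 kHz, 4 kHz, 6.5 kHz, 9.5 kHz}.

3.5 kHz, 4 kHz, 6.5 kHz, 9.5 kHz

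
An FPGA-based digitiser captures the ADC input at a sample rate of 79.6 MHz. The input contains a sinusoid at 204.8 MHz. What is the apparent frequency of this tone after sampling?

34 MHz

204.8 MHz mod fs = 45.6 MHz.
45.6 MHz > fs/2 = 39.8 MHz, folds to fs − 45.6 MHz = 34 MHz.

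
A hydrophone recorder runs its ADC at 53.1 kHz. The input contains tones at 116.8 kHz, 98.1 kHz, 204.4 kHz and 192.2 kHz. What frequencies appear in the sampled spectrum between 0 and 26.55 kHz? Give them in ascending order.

fs/2 = 26.55 kHz.
116.8 kHz mod fs = 10.6 kHz.
10.6 kHz ≤ fs/2 = 26.55 kHz, appears at 10.6 kHz.
98.1 kHz mod fs = 45 kHz.
45 kHz > fs/2 = 26.55 kHz, folds to fs − 45 kHz = 8.1 kHz.
204.4 kHz mod fs = 45.1 kHz.
45.1 kHz > fs/2 = 26.55 kHz, folds to fs − 45.1 kHz = 8 kHz.
192.2 kHz mod fs = 32.9 kHz.
32.9 kHz > fs/2 = 26.55 kHz, folds to fs − 32.9 kHz = 20.2 kHz.
Distinct values: {8 kHz, 8.1 kHz, 10.6 kHz, 20.2 kHz}.

8 kHz, 8.1 kHz, 10.6 kHz, 20.2 kHz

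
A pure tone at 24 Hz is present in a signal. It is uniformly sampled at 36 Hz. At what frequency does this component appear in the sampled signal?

12 Hz

24 Hz > fs/2 = 18 Hz, folds to fs − 24 Hz = 12 Hz.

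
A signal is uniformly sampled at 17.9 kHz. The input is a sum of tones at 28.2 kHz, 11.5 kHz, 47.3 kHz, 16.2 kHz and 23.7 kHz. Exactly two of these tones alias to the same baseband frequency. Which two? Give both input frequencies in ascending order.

11.5 kHz, 47.3 kHz

fs/2 = 8.95 kHz.
28.2 kHz mod fs = 10.3 kHz.
10.3 kHz > fs/2 = 8.95 kHz, folds to fs − 10.3 kHz = 7.6 kHz.
11.5 kHz > fs/2 = 8.95 kHz, folds to fs − 11.5 kHz = 6.4 kHz.
47.3 kHz mod fs = 11.5 kHz.
11.5 kHz > fs/2 = 8.95 kHz, folds to fs − 11.5 kHz = 6.4 kHz.
16.2 kHz > fs/2 = 8.95 kHz, folds to fs − 16.2 kHz = 1.7 kHz.
23.7 kHz mod fs = 5.8 kHz.
5.8 kHz ≤ fs/2 = 8.95 kHz, appears at 5.8 kHz.
11.5 kHz and 47.3 kHz both map to 6.4 kHz.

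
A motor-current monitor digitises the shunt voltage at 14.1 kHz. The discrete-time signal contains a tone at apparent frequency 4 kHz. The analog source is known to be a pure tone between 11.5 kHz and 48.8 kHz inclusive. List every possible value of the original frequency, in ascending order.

18.1 kHz, 24.2 kHz, 32.2 kHz, 38.3 kHz, 46.3 kHz

Frequencies that alias to 4 kHz are k·fs ± 4 kHz for integer k ≥ 0.
k=0: 4 kHz.
k=1: 10.1 kHz, 18.1 kHz.
k=2: 24.2 kHz, 32.2 kHz.
k=3: 38.3 kHz, 46.3 kHz.
k=4: 52.4 kHz, 60.4 kHz.
Within [11.5 kHz, 48.8 kHz]: 18.1 kHz, 24.2 kHz, 32.2 kHz, 38.3 kHz, 46.3 kHz.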